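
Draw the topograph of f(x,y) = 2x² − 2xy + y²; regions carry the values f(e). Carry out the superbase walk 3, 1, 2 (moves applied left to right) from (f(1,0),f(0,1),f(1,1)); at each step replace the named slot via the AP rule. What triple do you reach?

start (2,1,1) = (f(1,0),f(0,1),f(1,1))
replace slot 3: 2·(2+1) − 1 = 5 → (2,1,5)
replace slot 1: 2·(1+5) − 2 = 10 → (10,1,5)
replace slot 2: 2·(10+5) − 1 = 29 → (10,29,5)

10,29,5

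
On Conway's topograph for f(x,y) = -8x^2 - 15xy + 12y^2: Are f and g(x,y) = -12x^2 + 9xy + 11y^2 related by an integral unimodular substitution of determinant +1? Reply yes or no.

D₁ = 609, D₂ = 609
river cycle of f (length 16): (12, 15, -8), (-8, 17, 10), (10, 23, -2), (-2, 21, 21), (21, 21, -2), (-2, 23, 10), (10, 17, -8), (-8, 15, 12), (12, 9, -11), (-11, 13, 10), … (6 more)
river cycle of g (length 16): (11, 13, -10), (-10, 7, 14), (14, 21, -3), (-3, 21, 14), (14, 7, -10), (-10, 13, 11), (11, 9, -12), (-12, 15, 8), (8, 17, -10), (-10, 23, 2), … (6 more)
cycles differ ⇒ inequivalent

no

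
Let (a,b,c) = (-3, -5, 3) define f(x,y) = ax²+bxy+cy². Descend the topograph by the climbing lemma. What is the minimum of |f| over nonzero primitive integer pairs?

descent: ρ → (3,5,-3)  [lands on river]
river: ρ → (-3,7,1)
river: ρ → (1,7,-3)
river: ρ → (-3,5,3)
river: ρ → (3,7,-1)
river: ρ → (-1,7,3)
closes: descent 1, river 6
min |a| on river = 1

1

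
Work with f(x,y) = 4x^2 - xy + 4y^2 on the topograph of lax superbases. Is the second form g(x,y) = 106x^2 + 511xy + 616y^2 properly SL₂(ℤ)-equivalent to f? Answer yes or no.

D₁ = -63, D₂ = -63
f: flip: (4,-1,4)→(4,1,4)
f: reduced (well bottom): (4,1,4) with a≤c, −a<b≤a
g: translate: b→87 (≡511 mod 212), so (106,511,616)→(106,87,18)
g: flip: (106,87,18)→(18,-87,106)
g: translate: b→-15 (≡-87 mod 36), so (18,-87,106)→(18,-15,4)
g: flip: (18,-15,4)→(4,15,18)
g: translate: b→-1 (≡15 mod 8), so (4,15,18)→(4,-1,4)
g: flip: (4,-1,4)→(4,1,4)
g: reduced (well bottom): (4,1,4) with a≤c, −a<b≤a
reduced forms (4, 1, 4) vs (4, 1, 4) ⇒ equivalent

yes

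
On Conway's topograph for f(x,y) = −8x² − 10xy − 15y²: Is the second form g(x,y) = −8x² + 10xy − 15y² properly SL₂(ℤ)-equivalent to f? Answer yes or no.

D₁ = -380, D₂ = -380
f is negative-definite; reduce −f:
−f: translate: b→-6 (≡10 mod 16), so (8,10,15)→(8,-6,13)
−f: reduced (well bottom): (8,-6,13) with a≤c, −a<b≤a
flip sign back: reduced form of f is (-8,6,-13)
g is negative-definite; reduce −g:
−g: translate: b→6 (≡-10 mod 16), so (8,-10,15)→(8,6,13)
−g: reduced (well bottom): (8,6,13) with a≤c, −a<b≤a
flip sign back: reduced form of g is (-8,-6,-13)
reduced forms (-8, 6, -13) vs (-8, -6, -13) ⇒ inequivalent

no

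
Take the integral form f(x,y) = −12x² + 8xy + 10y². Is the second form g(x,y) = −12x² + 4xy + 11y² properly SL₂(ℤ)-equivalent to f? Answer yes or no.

D₁ = 544, D₂ = 544
river cycle of f (length 6): (10, 12, -10), (-10, 8, 12), (12, 16, -6), (-6, 20, 6), (6, 16, -12), (-12, 8, 10)
river cycle of g (length 4): (11, 18, -5), (-5, 22, 3), (3, 20, -12), (-12, 4, 11)
cycles differ ⇒ inequivalent

no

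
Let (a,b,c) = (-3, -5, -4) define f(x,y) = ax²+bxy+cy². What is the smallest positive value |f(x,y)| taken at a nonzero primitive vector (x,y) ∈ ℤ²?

translate: b→-1 (≡5 mod 6), so (3,5,4)→(3,-1,2)
flip: (3,-1,2)→(2,1,3)
reduced (well bottom): (2,1,3) with a≤c, −a<b≤a
well minimum |f| = |-2| = 2 (negative-definite)

2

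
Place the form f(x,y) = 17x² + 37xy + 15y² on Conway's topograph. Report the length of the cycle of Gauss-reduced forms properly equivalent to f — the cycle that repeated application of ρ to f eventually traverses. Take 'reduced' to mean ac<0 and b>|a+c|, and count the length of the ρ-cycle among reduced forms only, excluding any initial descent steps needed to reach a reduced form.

D = 349, ⌊√D⌋ = 18
descent: ρ → (15,-7,-5)
descent: ρ → (-5,17,3)  [lands on river]
river: ρ → (3,13,-15)
river: ρ → (-15,17,1)
river: ρ → (1,17,-15)
river: ρ → (-15,13,3)
river: ρ → (3,17,-5)
river: ρ → (-5,13,9)
river: ρ → (9,5,-9)
river: ρ → (-9,13,5)
river: ρ → (5,17,-3)
river: ρ → (-3,13,15)
river: ρ → (15,17,-1)
river: ρ → (-1,17,15)
river: ρ → (15,13,-3)
river: ρ → (-3,17,5)
river: ρ → (5,13,-9)
river: ρ → (-9,5,9)
river: ρ → (9,13,-5)
ρ-cycle length = 18 (tail of 2 descent steps not counted)

18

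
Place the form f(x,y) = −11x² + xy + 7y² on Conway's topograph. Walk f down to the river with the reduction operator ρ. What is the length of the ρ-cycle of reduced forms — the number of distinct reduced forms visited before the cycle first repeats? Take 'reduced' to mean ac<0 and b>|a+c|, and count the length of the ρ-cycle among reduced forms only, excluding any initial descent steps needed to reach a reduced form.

D = 309, ⌊√D⌋ = 17
descent: ρ → (7,13,-5)  [lands on river]
river: ρ → (-5,17,1)
river: ρ → (1,17,-5)
river: ρ → (-5,13,7)
river: ρ → (7,15,-3)
river: ρ → (-3,15,7)
ρ-cycle length = 6 (tail of 1 descent step not counted)

6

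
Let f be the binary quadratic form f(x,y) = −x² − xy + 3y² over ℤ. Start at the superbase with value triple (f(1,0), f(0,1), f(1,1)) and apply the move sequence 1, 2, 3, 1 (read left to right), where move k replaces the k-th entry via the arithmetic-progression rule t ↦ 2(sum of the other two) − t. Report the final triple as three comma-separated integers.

start (-1,3,1) = (f(1,0),f(0,1),f(1,1))
replace slot 1: 2·(3+1) − (-1) = 9 → (9,3,1)
replace slot 2: 2·(9+1) − 3 = 17 → (9,17,1)
replace slot 3: 2·(9+17) − 1 = 51 → (9,17,51)
replace slot 1: 2·(17+51) − 9 = 127 → (127,17,51)

127,17,51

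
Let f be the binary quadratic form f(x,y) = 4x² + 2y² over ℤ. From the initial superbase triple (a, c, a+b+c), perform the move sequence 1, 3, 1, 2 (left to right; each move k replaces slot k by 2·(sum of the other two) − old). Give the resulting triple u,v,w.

start (4,2,6) = (f(1,0),f(0,1),f(1,1))
replace slot 1: 2·(2+6) − 4 = 12 → (12,2,6)
replace slot 3: 2·(12+2) − 6 = 22 → (12,2,22)
replace slot 1: 2·(2+22) − 12 = 36 → (36,2,22)
replace slot 2: 2·(36+22) − 2 = 114 → (36,114,22)

36,114,22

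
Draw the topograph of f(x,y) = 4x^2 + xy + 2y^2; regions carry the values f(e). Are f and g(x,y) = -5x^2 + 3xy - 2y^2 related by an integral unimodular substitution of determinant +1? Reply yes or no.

D₁ = -31, D₂ = -31
f: flip: (4,1,2)→(2,-1,4)
f: reduced (well bottom): (2,-1,4) with a≤c, −a<b≤a
g is negative-definite; reduce −g:
−g: flip: (5,-3,2)→(2,3,5)
−g: translate: b→-1 (≡3 mod 4), so (2,3,5)→(2,-1,4)
−g: reduced (well bottom): (2,-1,4) with a≤c, −a<b≤a
flip sign back: reduced form of g is (-2,1,-4)
reduced forms (2, -1, 4) vs (-2, 1, -4) ⇒ inequivalent

no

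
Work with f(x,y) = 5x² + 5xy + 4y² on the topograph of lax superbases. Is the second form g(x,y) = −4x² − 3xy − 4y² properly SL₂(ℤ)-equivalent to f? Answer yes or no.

D₁ = -55, D₂ = -55
f: flip: (5,5,4)→(4,-5,5)
f: translate: b→3 (≡-5 mod 8), so (4,-5,5)→(4,3,4)
f: reduced (well bottom): (4,3,4) with a≤c, −a<b≤a
g is negative-definite; reduce −g:
−g: reduced (well bottom): (4,3,4) with a≤c, −a<b≤a
flip sign back: reduced form of g is (-4,-3,-4)
reduced forms (4, 3, 4) vs (-4, -3, -4) ⇒ inequivalent

no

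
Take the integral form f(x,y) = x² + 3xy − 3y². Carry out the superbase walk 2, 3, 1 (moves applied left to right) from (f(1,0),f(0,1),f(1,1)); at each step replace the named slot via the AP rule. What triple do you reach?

start (1,-3,1) = (f(1,0),f(0,1),f(1,1))
replace slot 2: 2·(1+1) − (-3) = 7 → (1,7,1)
replace slot 3: 2·(1+7) − 1 = 15 → (1,7,15)
replace slot 1: 2·(7+15) − 1 = 43 → (43,7,15)

43,7,15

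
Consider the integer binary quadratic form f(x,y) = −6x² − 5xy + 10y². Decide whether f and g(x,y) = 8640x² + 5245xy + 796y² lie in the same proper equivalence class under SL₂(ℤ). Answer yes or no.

D₁ = 265, D₂ = 265
river cycle of f (length 22): (10, 5, -6), (-6, 7, 9), (9, 11, -4), (-4, 13, 6), (6, 11, -6), (-6, 13, 4), (4, 11, -9), (-9, 7, 6), (6, 5, -10), (-10, 15, 1), … (12 more)
river cycle of g (length 22): (10, 5, -6), (-6, 7, 9), (9, 11, -4), (-4, 13, 6), (6, 11, -6), (-6, 13, 4), (4, 11, -9), (-9, 7, 6), (6, 5, -10), (-10, 15, 1), … (12 more)
cycles coincide ⇒ equivalent

yes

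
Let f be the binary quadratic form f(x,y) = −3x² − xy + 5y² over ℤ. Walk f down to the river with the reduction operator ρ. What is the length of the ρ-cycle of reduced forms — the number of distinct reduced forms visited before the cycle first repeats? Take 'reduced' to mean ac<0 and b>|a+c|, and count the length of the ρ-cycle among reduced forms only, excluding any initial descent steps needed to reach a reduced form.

D = 61, ⌊√D⌋ = 7
descent: ρ → (5,1,-3)
descent: ρ → (-3,5,3)  [lands on river]
river: ρ → (3,7,-1)
river: ρ → (-1,7,3)
river: ρ → (3,5,-3)
river: ρ → (-3,7,1)
river: ρ → (1,7,-3)
ρ-cycle length = 6 (tail of 2 descent steps not counted)

6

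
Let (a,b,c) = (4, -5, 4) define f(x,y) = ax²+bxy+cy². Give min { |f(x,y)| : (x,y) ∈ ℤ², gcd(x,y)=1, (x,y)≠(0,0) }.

translate: b→3 (≡-5 mod 8), so (4,-5,4)→(4,3,3)
flip: (4,3,3)→(3,-3,4)
translate: b→3 (≡-3 mod 6), so (3,-3,4)→(3,3,4)
reduced (well bottom): (3,3,4) with a≤c, −a<b≤a
well minimum = a = 3

3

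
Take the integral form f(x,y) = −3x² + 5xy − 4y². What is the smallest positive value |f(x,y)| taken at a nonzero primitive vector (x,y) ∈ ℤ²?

translate: b→1 (≡-5 mod 6), so (3,-5,4)→(3,1,2)
flip: (3,1,2)→(2,-1,3)
reduced (well bottom): (2,-1,3) with a≤c, −a<b≤a
well minimum |f| = |-2| = 2 (negative-definite)

2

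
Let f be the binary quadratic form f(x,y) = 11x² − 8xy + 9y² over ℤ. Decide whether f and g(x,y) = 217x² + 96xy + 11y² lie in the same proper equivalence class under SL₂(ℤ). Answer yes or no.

D₁ = -332, D₂ = -332
f: flip: (11,-8,9)→(9,8,11)
f: reduced (well bottom): (9,8,11) with a≤c, −a<b≤a
g: flip: (217,96,11)→(11,-96,217)
g: translate: b→-8 (≡-96 mod 22), so (11,-96,217)→(11,-8,9)
g: flip: (11,-8,9)→(9,8,11)
g: reduced (well bottom): (9,8,11) with a≤c, −a<b≤a
reduced forms (9, 8, 11) vs (9, 8, 11) ⇒ equivalent

yes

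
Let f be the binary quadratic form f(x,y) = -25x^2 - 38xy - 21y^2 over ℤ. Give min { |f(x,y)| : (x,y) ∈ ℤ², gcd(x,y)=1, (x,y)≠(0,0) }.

translate: b→-12 (≡38 mod 50), so (25,38,21)→(25,-12,8)
flip: (25,-12,8)→(8,12,25)
translate: b→-4 (≡12 mod 16), so (8,12,25)→(8,-4,21)
reduced (well bottom): (8,-4,21) with a≤c, −a<b≤a
well minimum |f| = |-8| = 8 (negative-definite)

8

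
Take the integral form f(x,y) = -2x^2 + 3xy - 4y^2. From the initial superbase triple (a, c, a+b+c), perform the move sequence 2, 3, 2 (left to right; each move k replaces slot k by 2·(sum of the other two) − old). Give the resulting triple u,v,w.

start (-2,-4,-3) = (f(1,0),f(0,1),f(1,1))
replace slot 2: 2·((-2)+(-3)) − (-4) = -6 → (-2,-6,-3)
replace slot 3: 2·((-2)+(-6)) − (-3) = -13 → (-2,-6,-13)
replace slot 2: 2·((-2)+(-13)) − (-6) = -24 → (-2,-24,-13)

-2,-24,-13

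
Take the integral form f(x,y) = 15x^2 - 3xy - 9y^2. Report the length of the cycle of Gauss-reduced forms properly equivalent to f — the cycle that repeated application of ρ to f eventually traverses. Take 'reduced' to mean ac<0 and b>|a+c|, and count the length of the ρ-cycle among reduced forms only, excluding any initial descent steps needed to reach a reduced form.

D = 549, ⌊√D⌋ = 23
descent: ρ → (-9,21,3)  [lands on river]
river: ρ → (3,21,-9)
river: ρ → (-9,15,9)
river: ρ → (9,21,-3)
river: ρ → (-3,21,9)
river: ρ → (9,15,-9)
ρ-cycle length = 6 (tail of 1 descent step not counted)

6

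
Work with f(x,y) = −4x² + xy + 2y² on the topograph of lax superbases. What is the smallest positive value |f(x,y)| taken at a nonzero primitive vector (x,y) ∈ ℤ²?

descent: ρ → (2,3,-3)  [lands on river]
river: ρ → (-3,3,2)
river: ρ → (2,5,-1)
river: ρ → (-1,5,2)
closes: descent 1, river 4
min |a| on river = 1

1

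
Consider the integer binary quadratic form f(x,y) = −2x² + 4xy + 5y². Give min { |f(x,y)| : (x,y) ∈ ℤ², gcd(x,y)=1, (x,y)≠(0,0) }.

river: ρ → (5,6,-1)
river: ρ → (-1,6,5)
river: ρ → (5,4,-2)
river: ρ → (-2,4,5)
closes: descent 0, river 4
min |a| on river = 1

1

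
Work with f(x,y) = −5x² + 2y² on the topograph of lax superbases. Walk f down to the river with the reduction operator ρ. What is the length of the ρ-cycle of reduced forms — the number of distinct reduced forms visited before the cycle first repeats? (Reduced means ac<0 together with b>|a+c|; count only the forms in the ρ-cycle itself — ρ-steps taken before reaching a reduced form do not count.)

D = 40, ⌊√D⌋ = 6
descent: ρ → (2,4,-3)  [lands on river]
river: ρ → (-3,2,3)
river: ρ → (3,4,-2)
river: ρ → (-2,4,3)
river: ρ → (3,2,-3)
river: ρ → (-3,4,2)
ρ-cycle length = 6 (tail of 1 descent step not counted)

6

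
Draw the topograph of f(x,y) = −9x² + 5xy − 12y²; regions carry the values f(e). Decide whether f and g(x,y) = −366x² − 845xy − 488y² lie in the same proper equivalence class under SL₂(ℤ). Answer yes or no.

D₁ = -407, D₂ = -407
f is negative-definite; reduce −f:
−f: reduced (well bottom): (9,-5,12) with a≤c, −a<b≤a
flip sign back: reduced form of f is (-9,5,-12)
g is negative-definite; reduce −g:
−g: translate: b→113 (≡845 mod 732), so (366,845,488)→(366,113,9)
−g: flip: (366,113,9)→(9,-113,366)
−g: translate: b→-5 (≡-113 mod 18), so (9,-113,366)→(9,-5,12)
−g: reduced (well bottom): (9,-5,12) with a≤c, −a<b≤a
flip sign back: reduced form of g is (-9,5,-12)
reduced forms (-9, 5, -12) vs (-9, 5, -12) ⇒ equivalent

yes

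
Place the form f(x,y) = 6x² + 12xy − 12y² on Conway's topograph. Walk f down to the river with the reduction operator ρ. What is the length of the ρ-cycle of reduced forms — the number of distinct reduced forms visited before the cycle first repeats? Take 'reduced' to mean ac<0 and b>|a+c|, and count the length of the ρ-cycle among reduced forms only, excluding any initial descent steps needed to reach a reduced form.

D = 432, ⌊√D⌋ = 20
river: ρ → (-12,12,6)
river: ρ → (6,12,-12)
ρ-cycle length = 2 (tail of 0 descent steps not counted)

2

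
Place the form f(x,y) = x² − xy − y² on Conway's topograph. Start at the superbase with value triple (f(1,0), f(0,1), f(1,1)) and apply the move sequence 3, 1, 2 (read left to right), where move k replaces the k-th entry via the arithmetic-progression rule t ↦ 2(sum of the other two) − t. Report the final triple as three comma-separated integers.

start (1,-1,-1) = (f(1,0),f(0,1),f(1,1))
replace slot 3: 2·(1+(-1)) − (-1) = 1 → (1,-1,1)
replace slot 1: 2·((-1)+1) − 1 = -1 → (-1,-1,1)
replace slot 2: 2·((-1)+1) − (-1) = 1 → (-1,1,1)

-1,1,1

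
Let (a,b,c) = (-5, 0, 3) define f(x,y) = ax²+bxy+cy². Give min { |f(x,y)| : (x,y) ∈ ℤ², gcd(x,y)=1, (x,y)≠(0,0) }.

descent: ρ → (3,6,-2)  [lands on river]
river: ρ → (-2,6,3)
closes: descent 1, river 2
min |a| on river = 2

2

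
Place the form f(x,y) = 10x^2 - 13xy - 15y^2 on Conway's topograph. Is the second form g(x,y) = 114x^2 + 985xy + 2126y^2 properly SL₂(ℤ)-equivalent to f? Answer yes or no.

D₁ = 769, D₂ = 769
river cycle of f (length 70): (-15, 13, 10), (10, 27, -1), (-1, 27, 10), (10, 13, -15), (-15, 17, 8), (8, 15, -17), (-17, 19, 6), (6, 17, -20), (-20, 23, 3), (3, 25, -12), … (60 more)
river cycle of g (length 70): (10, 27, -1), (-1, 27, 10), (10, 13, -15), (-15, 17, 8), (8, 15, -17), (-17, 19, 6), (6, 17, -20), (-20, 23, 3), (3, 25, -12), (-12, 23, 5), … (60 more)
cycles coincide ⇒ equivalent

yes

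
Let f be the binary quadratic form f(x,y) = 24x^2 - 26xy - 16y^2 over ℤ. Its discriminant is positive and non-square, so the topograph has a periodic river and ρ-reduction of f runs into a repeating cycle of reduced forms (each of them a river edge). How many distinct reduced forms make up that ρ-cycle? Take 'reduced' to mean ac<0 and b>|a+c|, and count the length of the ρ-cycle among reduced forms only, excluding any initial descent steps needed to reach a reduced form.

D = 2212, ⌊√D⌋ = 47
descent: ρ → (-16,26,24)  [lands on river]
river: ρ → (24,22,-18)
river: ρ → (-18,14,28)
river: ρ → (28,42,-4)
river: ρ → (-4,46,6)
river: ρ → (6,38,-32)
river: ρ → (-32,26,12)
river: ρ → (12,46,-2)
river: ρ → (-2,46,12)
river: ρ → (12,26,-32)
river: ρ → (-32,38,6)
river: ρ → (6,46,-4)
river: ρ → (-4,42,28)
river: ρ → (28,14,-18)
river: ρ → (-18,22,24)
river: ρ → (24,26,-16)
river: ρ → (-16,38,12)
river: ρ → (12,34,-22)
river: ρ → (-22,10,24)
river: ρ → (24,38,-8)
river: ρ → (-8,42,14)
river: ρ → (14,42,-8)
river: ρ → (-8,38,24)
river: ρ → (24,10,-22)
river: ρ → (-22,34,12)
river: ρ → (12,38,-16)
ρ-cycle length = 26 (tail of 1 descent step not counted)

26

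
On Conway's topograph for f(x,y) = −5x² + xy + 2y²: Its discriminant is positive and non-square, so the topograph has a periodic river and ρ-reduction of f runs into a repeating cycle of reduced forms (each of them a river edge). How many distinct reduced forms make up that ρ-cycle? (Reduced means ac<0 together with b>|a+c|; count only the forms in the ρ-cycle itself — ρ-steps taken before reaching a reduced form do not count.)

D = 41, ⌊√D⌋ = 6
descent: ρ → (2,3,-4)  [lands on river]
river: ρ → (-4,5,1)
river: ρ → (1,5,-4)
river: ρ → (-4,3,2)
river: ρ → (2,5,-2)
river: ρ → (-2,3,4)
river: ρ → (4,5,-1)
river: ρ → (-1,5,4)
river: ρ → (4,3,-2)
river: ρ → (-2,5,2)
ρ-cycle length = 10 (tail of 1 descent step not counted)

10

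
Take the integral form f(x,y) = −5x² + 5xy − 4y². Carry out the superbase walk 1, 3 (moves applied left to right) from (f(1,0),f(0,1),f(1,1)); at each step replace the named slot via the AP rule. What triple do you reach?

start (-5,-4,-4) = (f(1,0),f(0,1),f(1,1))
replace slot 1: 2·((-4)+(-4)) − (-5) = -11 → (-11,-4,-4)
replace slot 3: 2·((-11)+(-4)) − (-4) = -26 → (-11,-4,-26)

-11,-4,-26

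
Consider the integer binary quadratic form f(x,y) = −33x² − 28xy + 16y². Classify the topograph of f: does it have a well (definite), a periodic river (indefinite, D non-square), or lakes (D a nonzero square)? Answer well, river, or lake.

D = b²−4ac = (-28)² − 4·(-33)·16 = 2896
D > 0 non-square ⇒ indefinite ⇒ periodic river

river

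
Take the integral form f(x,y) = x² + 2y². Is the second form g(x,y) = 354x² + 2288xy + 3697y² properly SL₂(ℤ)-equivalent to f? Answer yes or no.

D₁ = -8, D₂ = -8
f: reduced (well bottom): (1,0,2) with a≤c, −a<b≤a
g: translate: b→164 (≡2288 mod 708), so (354,2288,3697)→(354,164,19)
g: flip: (354,164,19)→(19,-164,354)
g: translate: b→-12 (≡-164 mod 38), so (19,-164,354)→(19,-12,2)
g: flip: (19,-12,2)→(2,12,19)
g: translate: b→0 (≡12 mod 4), so (2,12,19)→(2,0,1)
g: flip: (2,0,1)→(1,0,2)
g: reduced (well bottom): (1,0,2) with a≤c, −a<b≤a
reduced forms (1, 0, 2) vs (1, 0, 2) ⇒ equivalent

yes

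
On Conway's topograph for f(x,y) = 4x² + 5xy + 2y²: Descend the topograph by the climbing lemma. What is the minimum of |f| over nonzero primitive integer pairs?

translate: b→-3 (≡5 mod 8), so (4,5,2)→(4,-3,1)
flip: (4,-3,1)→(1,3,4)
translate: b→1 (≡3 mod 2), so (1,3,4)→(1,1,2)
reduced (well bottom): (1,1,2) with a≤c, −a<b≤a
well minimum = a = 1

1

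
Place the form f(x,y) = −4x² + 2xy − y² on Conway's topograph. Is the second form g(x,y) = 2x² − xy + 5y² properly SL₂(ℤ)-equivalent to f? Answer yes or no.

D₁ = -12, D₂ = -39
discriminants differ ⇒ not SL₂(ℤ)-equivalent

no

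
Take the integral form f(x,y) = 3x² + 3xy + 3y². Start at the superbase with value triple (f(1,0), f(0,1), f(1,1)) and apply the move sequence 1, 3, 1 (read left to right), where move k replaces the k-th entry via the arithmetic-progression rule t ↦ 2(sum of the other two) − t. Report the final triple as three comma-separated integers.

start (3,3,9) = (f(1,0),f(0,1),f(1,1))
replace slot 1: 2·(3+9) − 3 = 21 → (21,3,9)
replace slot 3: 2·(21+3) − 9 = 39 → (21,3,39)
replace slot 1: 2·(3+39) − 21 = 63 → (63,3,39)

63,3,39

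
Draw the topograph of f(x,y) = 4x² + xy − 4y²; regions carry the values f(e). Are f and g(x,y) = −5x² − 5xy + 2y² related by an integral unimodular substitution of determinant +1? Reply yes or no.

D₁ = 65, D₂ = 65
river cycle of f (length 6): (-4, 7, 1), (1, 7, -4), (-4, 1, 4), (4, 7, -1), (-1, 7, 4), (4, 1, -4)
river cycle of g (length 6): (2, 5, -5), (-5, 5, 2), (2, 7, -2), (-2, 5, 5), (5, 5, -2), (-2, 7, 2)
cycles differ ⇒ inequivalent

no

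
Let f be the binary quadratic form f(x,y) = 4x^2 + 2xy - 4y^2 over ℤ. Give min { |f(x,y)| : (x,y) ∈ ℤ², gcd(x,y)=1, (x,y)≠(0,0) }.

river: ρ → (-4,6,2)
river: ρ → (2,6,-4)
river: ρ → (-4,2,4)
river: ρ → (4,6,-2)
river: ρ → (-2,6,4)
river: ρ → (4,2,-4)
closes: descent 0, river 6
min |a| on river = 2

2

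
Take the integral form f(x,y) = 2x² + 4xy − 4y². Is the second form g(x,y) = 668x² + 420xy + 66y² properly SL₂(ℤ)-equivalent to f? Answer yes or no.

D₁ = 48, D₂ = 48
river cycle of f (length 2): (-4, 4, 2), (2, 4, -4)
river cycle of g (length 2): (2, 4, -4), (-4, 4, 2)
cycles coincide ⇒ equivalent

yes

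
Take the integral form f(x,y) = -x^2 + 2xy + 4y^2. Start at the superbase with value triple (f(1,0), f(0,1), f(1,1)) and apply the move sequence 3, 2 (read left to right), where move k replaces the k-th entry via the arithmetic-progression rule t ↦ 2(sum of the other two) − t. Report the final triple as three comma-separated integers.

start (-1,4,5) = (f(1,0),f(0,1),f(1,1))
replace slot 3: 2·((-1)+4) − 5 = 1 → (-1,4,1)
replace slot 2: 2·((-1)+1) − 4 = -4 → (-1,-4,1)

-1,-4,1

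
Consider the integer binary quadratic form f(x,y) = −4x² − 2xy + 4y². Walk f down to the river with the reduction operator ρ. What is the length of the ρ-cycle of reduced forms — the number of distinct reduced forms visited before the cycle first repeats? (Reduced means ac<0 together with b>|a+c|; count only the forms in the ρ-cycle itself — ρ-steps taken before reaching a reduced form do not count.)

D = 68, ⌊√D⌋ = 8
descent: ρ → (4,2,-4)  [lands on river]
river: ρ → (-4,6,2)
river: ρ → (2,6,-4)
river: ρ → (-4,2,4)
river: ρ → (4,6,-2)
river: ρ → (-2,6,4)
ρ-cycle length = 6 (tail of 1 descent step not counted)

6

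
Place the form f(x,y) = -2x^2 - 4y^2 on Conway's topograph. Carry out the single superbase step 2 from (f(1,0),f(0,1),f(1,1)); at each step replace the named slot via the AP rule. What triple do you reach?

start (-2,-4,-6) = (f(1,0),f(0,1),f(1,1))
replace slot 2: 2·((-2)+(-6)) − (-4) = -12 → (-2,-12,-6)

-2,-12,-6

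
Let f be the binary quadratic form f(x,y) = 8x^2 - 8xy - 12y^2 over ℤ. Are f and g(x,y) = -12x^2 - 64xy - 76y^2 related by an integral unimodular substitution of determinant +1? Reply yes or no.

D₁ = 448, D₂ = 448
river cycle of f (length 4): (-12, 8, 8), (8, 8, -12), (-12, 16, 4), (4, 16, -12)
river cycle of g (length 4): (-12, 8, 8), (8, 8, -12), (-12, 16, 4), (4, 16, -12)
cycles coincide ⇒ equivalent

yes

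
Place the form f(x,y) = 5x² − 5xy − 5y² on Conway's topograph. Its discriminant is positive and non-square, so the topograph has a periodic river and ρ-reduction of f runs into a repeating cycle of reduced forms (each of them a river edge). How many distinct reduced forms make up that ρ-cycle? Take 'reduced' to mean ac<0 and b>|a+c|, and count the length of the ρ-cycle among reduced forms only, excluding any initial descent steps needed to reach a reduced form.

D = 125, ⌊√D⌋ = 11
descent: ρ → (-5,5,5)  [lands on river]
river: ρ → (5,5,-5)
ρ-cycle length = 2 (tail of 1 descent step not counted)

2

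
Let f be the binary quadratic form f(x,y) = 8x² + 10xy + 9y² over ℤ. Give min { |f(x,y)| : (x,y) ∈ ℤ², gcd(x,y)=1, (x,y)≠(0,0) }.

translate: b→-6 (≡10 mod 16), so (8,10,9)→(8,-6,7)
flip: (8,-6,7)→(7,6,8)
reduced (well bottom): (7,6,8) with a≤c, −a<b≤a
well minimum = a = 7

7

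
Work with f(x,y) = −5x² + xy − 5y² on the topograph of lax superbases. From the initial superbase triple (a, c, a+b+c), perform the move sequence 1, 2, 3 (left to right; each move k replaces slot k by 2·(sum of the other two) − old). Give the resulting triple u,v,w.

start (-5,-5,-9) = (f(1,0),f(0,1),f(1,1))
replace slot 1: 2·((-5)+(-9)) − (-5) = -23 → (-23,-5,-9)
replace slot 2: 2·((-23)+(-9)) − (-5) = -59 → (-23,-59,-9)
replace slot 3: 2·((-23)+(-59)) − (-9) = -155 → (-23,-59,-155)

-23,-59,-155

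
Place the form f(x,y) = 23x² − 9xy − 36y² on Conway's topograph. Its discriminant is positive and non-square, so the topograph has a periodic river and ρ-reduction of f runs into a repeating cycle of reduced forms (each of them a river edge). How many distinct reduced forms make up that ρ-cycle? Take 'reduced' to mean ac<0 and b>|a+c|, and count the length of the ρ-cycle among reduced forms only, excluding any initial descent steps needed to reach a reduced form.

D = 3393, ⌊√D⌋ = 58
descent: ρ → (-36,9,23)
descent: ρ → (23,37,-22)  [lands on river]
river: ρ → (-22,51,9)
river: ρ → (9,57,-4)
river: ρ → (-4,55,23)
ρ-cycle length = 4 (tail of 2 descent steps not counted)

4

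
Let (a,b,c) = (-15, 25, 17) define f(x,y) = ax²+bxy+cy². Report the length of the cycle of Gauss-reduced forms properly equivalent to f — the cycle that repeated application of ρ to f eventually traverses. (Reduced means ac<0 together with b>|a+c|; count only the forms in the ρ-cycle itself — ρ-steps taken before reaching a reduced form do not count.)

D = 1645, ⌊√D⌋ = 40
river: ρ → (17,9,-23)
river: ρ → (-23,37,3)
river: ρ → (3,35,-35)
river: ρ → (-35,35,3)
river: ρ → (3,37,-23)
river: ρ → (-23,9,17)
river: ρ → (17,25,-15)
river: ρ → (-15,35,7)
river: ρ → (7,35,-15)
river: ρ → (-15,25,17)
ρ-cycle length = 10 (tail of 0 descent steps not counted)

10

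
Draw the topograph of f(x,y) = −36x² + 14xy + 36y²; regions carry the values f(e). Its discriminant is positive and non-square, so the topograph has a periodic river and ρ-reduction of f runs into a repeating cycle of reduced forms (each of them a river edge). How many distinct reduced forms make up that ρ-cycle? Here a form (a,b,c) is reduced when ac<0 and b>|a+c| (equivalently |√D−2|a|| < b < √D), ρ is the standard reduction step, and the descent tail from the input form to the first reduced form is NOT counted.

D = 5380, ⌊√D⌋ = 73
river: ρ → (36,58,-14)
river: ρ → (-14,54,44)
river: ρ → (44,34,-24)
river: ρ → (-24,62,16)
river: ρ → (16,66,-16)
river: ρ → (-16,62,24)
river: ρ → (24,34,-44)
river: ρ → (-44,54,14)
river: ρ → (14,58,-36)
river: ρ → (-36,14,36)
ρ-cycle length = 10 (tail of 0 descent steps not counted)

10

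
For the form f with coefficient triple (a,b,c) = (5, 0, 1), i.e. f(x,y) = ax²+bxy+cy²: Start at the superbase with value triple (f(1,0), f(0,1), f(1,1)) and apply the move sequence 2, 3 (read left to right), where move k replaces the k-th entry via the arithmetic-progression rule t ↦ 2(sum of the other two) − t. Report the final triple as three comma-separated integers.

start (5,1,6) = (f(1,0),f(0,1),f(1,1))
replace slot 2: 2·(5+6) − 1 = 21 → (5,21,6)
replace slot 3: 2·(5+21) − 6 = 46 → (5,21,46)

5,21,46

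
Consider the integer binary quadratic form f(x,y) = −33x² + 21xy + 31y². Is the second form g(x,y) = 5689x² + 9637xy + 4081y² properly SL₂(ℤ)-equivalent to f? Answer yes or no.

D₁ = 4533, D₂ = 4533
river cycle of f (length 24): (31, 41, -23), (-23, 51, 21), (21, 33, -41), (-41, 49, 13), (13, 55, -29), (-29, 61, 7), (7, 65, -11), (-11, 67, 1), (1, 67, -11), (-11, 65, 7), … (14 more)
river cycle of g (length 24): (19, 45, -33), (-33, 21, 31), (31, 41, -23), (-23, 51, 21), (21, 33, -41), (-41, 49, 13), (13, 55, -29), (-29, 61, 7), (7, 65, -11), (-11, 67, 1), … (14 more)
cycles coincide ⇒ equivalent

yes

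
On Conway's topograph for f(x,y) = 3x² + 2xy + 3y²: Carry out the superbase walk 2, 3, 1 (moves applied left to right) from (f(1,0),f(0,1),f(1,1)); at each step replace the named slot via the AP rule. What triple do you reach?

start (3,3,8) = (f(1,0),f(0,1),f(1,1))
replace slot 2: 2·(3+8) − 3 = 19 → (3,19,8)
replace slot 3: 2·(3+19) − 8 = 36 → (3,19,36)
replace slot 1: 2·(19+36) − 3 = 107 → (107,19,36)

107,19,36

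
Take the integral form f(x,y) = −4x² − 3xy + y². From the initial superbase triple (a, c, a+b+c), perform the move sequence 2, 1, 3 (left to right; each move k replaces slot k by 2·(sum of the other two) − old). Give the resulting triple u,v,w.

start (-4,1,-6) = (f(1,0),f(0,1),f(1,1))
replace slot 2: 2·((-4)+(-6)) − 1 = -21 → (-4,-21,-6)
replace slot 1: 2·((-21)+(-6)) − (-4) = -50 → (-50,-21,-6)
replace slot 3: 2·((-50)+(-21)) − (-6) = -136 → (-50,-21,-136)

-50,-21,-136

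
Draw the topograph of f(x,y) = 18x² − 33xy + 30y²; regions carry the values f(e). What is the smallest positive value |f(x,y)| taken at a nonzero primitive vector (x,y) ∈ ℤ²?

translate: b→3 (≡-33 mod 36), so (18,-33,30)→(18,3,15)
flip: (18,3,15)→(15,-3,18)
reduced (well bottom): (15,-3,18) with a≤c, −a<b≤a
well minimum = a = 15

15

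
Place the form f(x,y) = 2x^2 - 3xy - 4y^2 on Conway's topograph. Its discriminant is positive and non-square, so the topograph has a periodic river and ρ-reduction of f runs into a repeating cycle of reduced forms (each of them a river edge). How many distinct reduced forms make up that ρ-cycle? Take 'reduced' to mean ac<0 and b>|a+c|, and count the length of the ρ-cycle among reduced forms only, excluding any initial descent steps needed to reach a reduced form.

D = 41, ⌊√D⌋ = 6
descent: ρ → (-4,3,2)  [lands on river]
river: ρ → (2,5,-2)
river: ρ → (-2,3,4)
river: ρ → (4,5,-1)
river: ρ → (-1,5,4)
river: ρ → (4,3,-2)
river: ρ → (-2,5,2)
river: ρ → (2,3,-4)
river: ρ → (-4,5,1)
river: ρ → (1,5,-4)
ρ-cycle length = 10 (tail of 1 descent step not counted)

10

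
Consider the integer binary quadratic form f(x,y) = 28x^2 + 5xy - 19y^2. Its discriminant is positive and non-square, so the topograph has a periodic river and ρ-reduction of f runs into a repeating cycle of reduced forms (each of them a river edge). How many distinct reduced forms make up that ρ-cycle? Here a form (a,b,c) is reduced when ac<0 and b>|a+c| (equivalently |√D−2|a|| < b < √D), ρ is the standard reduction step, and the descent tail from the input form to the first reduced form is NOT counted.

D = 2153, ⌊√D⌋ = 46
descent: ρ → (-19,33,14)  [lands on river]
river: ρ → (14,23,-29)
river: ρ → (-29,35,8)
river: ρ → (8,45,-4)
river: ρ → (-4,43,19)
river: ρ → (19,33,-14)
river: ρ → (-14,23,29)
river: ρ → (29,35,-8)
river: ρ → (-8,45,4)
river: ρ → (4,43,-19)
ρ-cycle length = 10 (tail of 1 descent step not counted)

10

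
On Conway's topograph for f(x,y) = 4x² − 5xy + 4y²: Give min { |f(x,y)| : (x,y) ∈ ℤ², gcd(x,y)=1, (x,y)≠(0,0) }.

translate: b→3 (≡-5 mod 8), so (4,-5,4)→(4,3,3)
flip: (4,3,3)→(3,-3,4)
translate: b→3 (≡-3 mod 6), so (3,-3,4)→(3,3,4)
reduced (well bottom): (3,3,4) with a≤c, −a<b≤a
well minimum = a = 3

3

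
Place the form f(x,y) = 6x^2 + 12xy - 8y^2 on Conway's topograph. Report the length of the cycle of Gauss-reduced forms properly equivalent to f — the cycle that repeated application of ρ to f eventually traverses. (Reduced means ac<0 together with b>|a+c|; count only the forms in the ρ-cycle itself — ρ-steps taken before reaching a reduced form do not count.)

D = 336, ⌊√D⌋ = 18
river: ρ → (-8,4,10)
river: ρ → (10,16,-2)
river: ρ → (-2,16,10)
river: ρ → (10,4,-8)
river: ρ → (-8,12,6)
river: ρ → (6,12,-8)
ρ-cycle length = 6 (tail of 0 descent steps not counted)

6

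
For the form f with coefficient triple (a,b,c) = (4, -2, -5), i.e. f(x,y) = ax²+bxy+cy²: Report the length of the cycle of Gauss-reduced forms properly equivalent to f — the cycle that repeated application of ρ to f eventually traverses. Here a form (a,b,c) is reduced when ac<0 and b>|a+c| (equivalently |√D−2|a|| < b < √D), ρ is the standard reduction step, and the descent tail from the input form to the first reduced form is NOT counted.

D = 84, ⌊√D⌋ = 9
descent: ρ → (-5,2,4)  [lands on river]
river: ρ → (4,6,-3)
river: ρ → (-3,6,4)
river: ρ → (4,2,-5)
river: ρ → (-5,8,1)
river: ρ → (1,8,-5)
ρ-cycle length = 6 (tail of 1 descent step not counted)

6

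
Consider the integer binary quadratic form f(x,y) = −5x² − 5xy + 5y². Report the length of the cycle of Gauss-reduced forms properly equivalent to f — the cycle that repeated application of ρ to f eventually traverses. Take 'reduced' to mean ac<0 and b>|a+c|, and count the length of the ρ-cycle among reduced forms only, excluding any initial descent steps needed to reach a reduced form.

D = 125, ⌊√D⌋ = 11
descent: ρ → (5,5,-5)  [lands on river]
river: ρ → (-5,5,5)
ρ-cycle length = 2 (tail of 1 descent step not counted)

2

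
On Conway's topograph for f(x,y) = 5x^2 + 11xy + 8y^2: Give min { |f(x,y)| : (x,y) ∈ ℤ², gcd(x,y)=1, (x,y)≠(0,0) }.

translate: b→1 (≡11 mod 10), so (5,11,8)→(5,1,2)
flip: (5,1,2)→(2,-1,5)
reduced (well bottom): (2,-1,5) with a≤c, −a<b≤a
well minimum = a = 2

2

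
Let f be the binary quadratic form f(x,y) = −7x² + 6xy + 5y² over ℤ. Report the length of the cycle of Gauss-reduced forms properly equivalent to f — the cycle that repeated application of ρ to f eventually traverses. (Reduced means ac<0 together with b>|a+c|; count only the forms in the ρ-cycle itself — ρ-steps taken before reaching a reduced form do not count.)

D = 176, ⌊√D⌋ = 13
river: ρ → (5,4,-8)
river: ρ → (-8,12,1)
river: ρ → (1,12,-8)
river: ρ → (-8,4,5)
river: ρ → (5,6,-7)
river: ρ → (-7,8,4)
river: ρ → (4,8,-7)
river: ρ → (-7,6,5)
ρ-cycle length = 8 (tail of 0 descent steps not counted)

8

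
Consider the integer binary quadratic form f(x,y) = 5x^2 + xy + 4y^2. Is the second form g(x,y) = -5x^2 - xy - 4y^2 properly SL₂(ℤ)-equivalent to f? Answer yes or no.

D₁ = -79, D₂ = -79
f: flip: (5,1,4)→(4,-1,5)
f: reduced (well bottom): (4,-1,5) with a≤c, −a<b≤a
g is negative-definite; reduce −g:
−g: flip: (5,1,4)→(4,-1,5)
−g: reduced (well bottom): (4,-1,5) with a≤c, −a<b≤a
flip sign back: reduced form of g is (-4,1,-5)
reduced forms (4, -1, 5) vs (-4, 1, -5) ⇒ inequivalent

no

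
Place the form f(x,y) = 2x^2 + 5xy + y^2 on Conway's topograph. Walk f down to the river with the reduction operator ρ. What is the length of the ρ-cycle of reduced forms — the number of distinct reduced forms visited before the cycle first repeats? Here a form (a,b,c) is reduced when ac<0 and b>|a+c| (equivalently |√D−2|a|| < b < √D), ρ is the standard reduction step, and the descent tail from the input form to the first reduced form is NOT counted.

D = 17, ⌊√D⌋ = 4
descent: ρ → (1,3,-2)  [lands on river]
river: ρ → (-2,1,2)
river: ρ → (2,3,-1)
river: ρ → (-1,3,2)
river: ρ → (2,1,-2)
river: ρ → (-2,3,1)
ρ-cycle length = 6 (tail of 1 descent step not counted)

6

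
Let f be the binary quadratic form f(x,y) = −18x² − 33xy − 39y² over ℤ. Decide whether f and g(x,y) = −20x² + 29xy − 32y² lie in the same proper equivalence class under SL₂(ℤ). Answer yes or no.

D₁ = -1719, D₂ = -1719
f is negative-definite; reduce −f:
−f: translate: b→-3 (≡33 mod 36), so (18,33,39)→(18,-3,24)
−f: reduced (well bottom): (18,-3,24) with a≤c, −a<b≤a
flip sign back: reduced form of f is (-18,3,-24)
g is negative-definite; reduce −g:
−g: translate: b→11 (≡-29 mod 40), so (20,-29,32)→(20,11,23)
−g: reduced (well bottom): (20,11,23) with a≤c, −a<b≤a
flip sign back: reduced form of g is (-20,-11,-23)
reduced forms (-18, 3, -24) vs (-20, -11, -23) ⇒ inequivalent

no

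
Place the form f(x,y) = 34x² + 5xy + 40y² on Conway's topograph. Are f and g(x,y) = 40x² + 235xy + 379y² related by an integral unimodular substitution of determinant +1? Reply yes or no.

D₁ = -5415, D₂ = -5415
f: reduced (well bottom): (34,5,40) with a≤c, −a<b≤a
g: translate: b→-5 (≡235 mod 80), so (40,235,379)→(40,-5,34)
g: flip: (40,-5,34)→(34,5,40)
g: reduced (well bottom): (34,5,40) with a≤c, −a<b≤a
reduced forms (34, 5, 40) vs (34, 5, 40) ⇒ equivalent

yes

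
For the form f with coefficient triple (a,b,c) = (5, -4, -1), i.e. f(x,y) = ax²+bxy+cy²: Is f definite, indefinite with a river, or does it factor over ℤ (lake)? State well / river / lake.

D = b²−4ac = (-4)² − 4·5·(-1) = 36
D = 6² is a perfect square ⇒ form factors over ℤ ⇒ lakes

lake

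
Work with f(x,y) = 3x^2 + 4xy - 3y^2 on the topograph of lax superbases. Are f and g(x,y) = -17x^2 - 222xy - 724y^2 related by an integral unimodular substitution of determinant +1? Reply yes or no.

D₁ = 52, D₂ = 52
river cycle of f (length 10): (-3, 2, 4), (4, 6, -1), (-1, 6, 4), (4, 2, -3), (-3, 4, 3), (3, 2, -4), (-4, 6, 1), (1, 6, -4), (-4, 2, 3), (3, 4, -3)
river cycle of g (length 10): (-3, 2, 4), (4, 6, -1), (-1, 6, 4), (4, 2, -3), (-3, 4, 3), (3, 2, -4), (-4, 6, 1), (1, 6, -4), (-4, 2, 3), (3, 4, -3)
cycles coincide ⇒ equivalent

yes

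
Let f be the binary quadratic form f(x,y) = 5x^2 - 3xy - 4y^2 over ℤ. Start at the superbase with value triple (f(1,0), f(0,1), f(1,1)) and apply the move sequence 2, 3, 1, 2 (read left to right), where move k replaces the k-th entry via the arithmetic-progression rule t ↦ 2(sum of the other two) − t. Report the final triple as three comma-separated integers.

start (5,-4,-2) = (f(1,0),f(0,1),f(1,1))
replace slot 2: 2·(5+(-2)) − (-4) = 10 → (5,10,-2)
replace slot 3: 2·(5+10) − (-2) = 32 → (5,10,32)
replace slot 1: 2·(10+32) − 5 = 79 → (79,10,32)
replace slot 2: 2·(79+32) − 10 = 212 → (79,212,32)

79,212,32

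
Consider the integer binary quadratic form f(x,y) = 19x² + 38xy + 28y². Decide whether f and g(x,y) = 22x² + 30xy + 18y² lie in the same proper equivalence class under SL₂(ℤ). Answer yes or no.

D₁ = -684, D₂ = -684
f: translate: b→0 (≡38 mod 38), so (19,38,28)→(19,0,9)
f: flip: (19,0,9)→(9,0,19)
f: reduced (well bottom): (9,0,19) with a≤c, −a<b≤a
g: translate: b→-14 (≡30 mod 44), so (22,30,18)→(22,-14,10)
g: flip: (22,-14,10)→(10,14,22)
g: translate: b→-6 (≡14 mod 20), so (10,14,22)→(10,-6,18)
g: reduced (well bottom): (10,-6,18) with a≤c, −a<b≤a
reduced forms (9, 0, 19) vs (10, -6, 18) ⇒ inequivalent

no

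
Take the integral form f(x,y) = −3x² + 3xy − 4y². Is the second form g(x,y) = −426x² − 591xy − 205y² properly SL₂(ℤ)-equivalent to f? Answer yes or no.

D₁ = -39, D₂ = -39
f is negative-definite; reduce −f:
−f: translate: b→3 (≡-3 mod 6), so (3,-3,4)→(3,3,4)
−f: reduced (well bottom): (3,3,4) with a≤c, −a<b≤a
flip sign back: reduced form of f is (-3,-3,-4)
g is negative-definite; reduce −g:
−g: translate: b→-261 (≡591 mod 852), so (426,591,205)→(426,-261,40)
−g: flip: (426,-261,40)→(40,261,426)
−g: translate: b→21 (≡261 mod 80), so (40,261,426)→(40,21,3)
−g: flip: (40,21,3)→(3,-21,40)
−g: translate: b→3 (≡-21 mod 6), so (3,-21,40)→(3,3,4)
−g: reduced (well bottom): (3,3,4) with a≤c, −a<b≤a
flip sign back: reduced form of g is (-3,-3,-4)
reduced forms (-3, -3, -4) vs (-3, -3, -4) ⇒ equivalent

yes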